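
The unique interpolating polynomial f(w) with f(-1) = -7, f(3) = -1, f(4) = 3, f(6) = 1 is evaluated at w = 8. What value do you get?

Using Newton's divided-difference form:
f[-1,3] = (-1 - (-7)) / (3 - (-1)) = 3/2
f[3,4] = (3 - (-1)) / (4 - 3) = 4
f[4,6] = (1 - 3) / (6 - 4) = -1
f[-1,3,4] = (4 - 3/2) / (4 - (-1)) = 1/2
f[3,4,6] = (-1 - 4) / (6 - 3) = -5/3
f[-1,3,4,6] = (-5/3 - 1/2) / (6 - (-1)) = -13/42
f(8) = -7 + (3/2)·(9) + (1/2)·(9)·(5) + (-13/42)·(9)·(5)·(4) = -187/7

-187/7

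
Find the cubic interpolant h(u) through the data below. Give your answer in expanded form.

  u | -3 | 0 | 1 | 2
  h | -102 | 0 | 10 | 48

h(u) = 4u^3 + 2u^2 + 4u

Newton's divided differences:
h[-3,0] = (0 - (-102)) / (0 - (-3)) = 34
h[0,1] = (10 - 0) / (1 - 0) = 10
h[1,2] = (48 - 10) / (2 - 1) = 38
h[-3,0,1] = (10 - 34) / (1 - (-3)) = -6
h[0,1,2] = (38 - 10) / (2 - 0) = 14
h[-3,0,1,2] = (14 - (-6)) / (2 - (-3)) = 4
h(u) = -102 + 34·(u + 3) + (-6)·(u + 3)u + 4·(u + 3)u(u - 1)
Expanding: h(u) = 4u^3 + 2u^2 + 4u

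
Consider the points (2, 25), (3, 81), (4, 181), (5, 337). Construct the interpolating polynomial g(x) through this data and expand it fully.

g(x) = 2x^3 + 4x^2 - 2x - 3

Newton's divided differences:
g[2,3] = (81 - 25) / (3 - 2) = 56
g[3,4] = (181 - 81) / (4 - 3) = 100
g[4,5] = (337 - 181) / (5 - 4) = 156
g[2,3,4] = (100 - 56) / (4 - 2) = 22
g[3,4,5] = (156 - 100) / (5 - 3) = 28
g[2,3,4,5] = (28 - 22) / (5 - 2) = 2
g(x) = 25 + 56·(x - 2) + 22·(x - 2)(x - 3) + 2·(x - 2)(x - 3)(x - 4)
Expanding: g(x) = 2x^3 + 4x^2 - 2x - 3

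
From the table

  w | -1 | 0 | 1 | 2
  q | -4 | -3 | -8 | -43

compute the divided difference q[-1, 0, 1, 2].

-4

q[-1,0] = (-3 - (-4)) / (0 - (-1)) = 1
q[0,1] = (-8 - (-3)) / (1 - 0) = -5
q[1,2] = (-43 - (-8)) / (2 - 1) = -35
q[-1,0,1] = (-5 - 1) / (1 - (-1)) = -3
q[0,1,2] = (-35 - (-5)) / (2 - 0) = -15
q[-1,0,1,2] = (-15 - (-3)) / (2 - (-1)) = -4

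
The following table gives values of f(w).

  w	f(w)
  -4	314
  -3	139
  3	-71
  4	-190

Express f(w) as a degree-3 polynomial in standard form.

f(w) = -4w^3 + 4w^2 + w - 2

L_0(w) = (w + 3)(w - 3)(w - 4) / [-56] = -(1/56)w^3 + (1/14)w^2 + (9/56)w - 9/14
L_1(w) = (w + 4)(w - 3)(w - 4) / [42] = (1/42)w^3 - (1/14)w^2 - (8/21)w + 8/7
L_2(w) = (w + 4)(w + 3)(w - 4) / [-42] = -(1/42)w^3 - (1/14)w^2 + (8/21)w + 8/7
L_3(w) = (w + 4)(w + 3)(w - 3) / [56] = (1/56)w^3 + (1/14)w^2 - (9/56)w - 9/14
f(w) = 314·L_0 + 139·L_1 + (-71)·L_2 + (-190)·L_3
  314·L_0(w) = -(157/28)w^3 + (157/7)w^2 + (1413/28)w - 1413/7
  139·L_1(w) = (139/42)w^3 - (139/14)w^2 - (1112/21)w + 1112/7
  (-71)·L_2(w) = (71/42)w^3 + (71/14)w^2 - (568/21)w - 568/7
  (-190)·L_3(w) = -(95/28)w^3 - (95/7)w^2 + (855/28)w + 855/7
Adding term by term: -4w^3 + 4w^2 + w - 2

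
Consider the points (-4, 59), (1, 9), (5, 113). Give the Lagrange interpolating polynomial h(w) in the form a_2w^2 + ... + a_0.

h(w) = 4w^2 + 2w + 3

Build the Lagrange basis polynomials:
L_0(w) = (w - 1)(w - 5) / [45] = (1/45)w^2 - (2/15)w + 1/9
L_1(w) = (w + 4)(w - 5) / [-20] = -(1/20)w^2 + (1/20)w + 1
L_2(w) = (w + 4)(w - 1) / [36] = (1/36)w^2 + (1/12)w - 1/9
h(w) = 59·L_0 + 9·L_1 + 113·L_2
  59·L_0(w) = (59/45)w^2 - (118/15)w + 59/9
  9·L_1(w) = -(9/20)w^2 + (9/20)w + 9
  113·L_2(w) = (113/36)w^2 + (113/12)w - 113/9
Adding term by term: 4w^2 + 2w + 3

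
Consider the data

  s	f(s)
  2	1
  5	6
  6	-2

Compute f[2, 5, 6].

f[2,5] = (6 - 1) / (5 - 2) = 5/3
f[5,6] = (-2 - 6) / (6 - 5) = -8
f[2,5,6] = (-8 - 5/3) / (6 - 2) = -29/12

-29/12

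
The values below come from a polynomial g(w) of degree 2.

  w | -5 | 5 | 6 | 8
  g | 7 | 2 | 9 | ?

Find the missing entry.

The 3 known values determine g uniquely (degree ≤ 2).
Evaluate each Lagrange basis at w = 8:
L_0(8) = (3)·(2)/[(-10)·(-11)] = 3/55
L_1(8) = (13)·(2)/[(10)·(-1)] = -13/5
L_2(8) = (13)·(3)/[(11)·(1)] = 39/11
Sum: 7·(3/55) + 2·(-13/5) + 9·(39/11) = 298/11

298/11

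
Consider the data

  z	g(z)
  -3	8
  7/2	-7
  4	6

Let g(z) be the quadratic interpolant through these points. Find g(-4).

Evaluate each Lagrange basis at z = -4:
L_0(-4) = (-15/2)·(-8)/[(-13/2)·(-7)] = 120/91
L_1(-4) = (-1)·(-8)/[(13/2)·(-1/2)] = -32/13
L_2(-4) = (-1)·(-15/2)/[(7)·(1/2)] = 15/7
Sum: 8·(120/91) + (-7)·(-32/13) + 6·(15/7) = 3698/91

3698/91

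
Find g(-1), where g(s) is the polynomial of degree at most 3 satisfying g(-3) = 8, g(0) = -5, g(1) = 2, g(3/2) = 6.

Using Newton's divided-difference form:
g[-3,0] = (-5 - 8) / (0 - (-3)) = -13/3
g[0,1] = (2 - (-5)) / (1 - 0) = 7
g[1,3/2] = (6 - 2) / (3/2 - 1) = 8
g[-3,0,1] = (7 - (-13/3)) / (1 - (-3)) = 17/6
g[0,1,3/2] = (8 - 7) / (3/2 - 0) = 2/3
g[-3,0,1,3/2] = (2/3 - 17/6) / (3/2 - (-3)) = -13/27
g(-1) = 8 + (-13/3)·(2) + (17/6)·(2)·(-1) + (-13/27)·(2)·(-1)·(-2) = -223/27

-223/27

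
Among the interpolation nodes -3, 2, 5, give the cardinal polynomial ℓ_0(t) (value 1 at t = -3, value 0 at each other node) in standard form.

ℓ_0(t) = (1/40)t^2 - (7/40)t + 1/4

ℓ_0(t) = (t - 2)(t - 5) / [(-5)·(-8)]
       = (t^2 - 7t + 10) / (40)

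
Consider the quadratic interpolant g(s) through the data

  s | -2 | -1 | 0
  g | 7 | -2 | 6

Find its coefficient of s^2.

17/2

The leading coefficient equals the top divided difference g[-2,-1,0].
g[-2,-1] = (-2 - 7) / (-1 - (-2)) = -9
g[-1,0] = (6 - (-2)) / (0 - (-1)) = 8
g[-2,-1,0] = (8 - (-9)) / (0 - (-2)) = 17/2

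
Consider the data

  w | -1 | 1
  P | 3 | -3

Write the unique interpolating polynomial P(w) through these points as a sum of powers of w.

P(w) = -3w

Build the Lagrange basis polynomials:
L_0(w) = (w - 1) / [-2] = -(1/2)w + 1/2
L_1(w) = (w + 1) / [2] = (1/2)w + 1/2
P(w) = 3·L_0 + (-3)·L_1
  3·L_0(w) = -(3/2)w + 3/2
  (-3)·L_1(w) = -(3/2)w - 3/2
Adding term by term: -3w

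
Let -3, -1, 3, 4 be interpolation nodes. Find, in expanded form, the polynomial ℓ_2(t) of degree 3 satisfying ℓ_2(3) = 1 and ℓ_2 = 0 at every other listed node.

ℓ_2(t) = -(1/24)t^3 + (13/24)t + 1/2

ℓ_2(t) = (t + 3)(t + 1)(t - 4) / [(6)·(4)·(-1)]
       = (t^3 - 13t - 12) / (-24)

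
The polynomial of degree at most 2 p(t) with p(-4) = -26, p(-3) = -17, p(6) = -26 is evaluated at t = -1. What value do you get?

-5

L_0(-1) = (2)·(-7)/[(-1)·(-10)] = -7/5
L_1(-1) = (3)·(-7)/[(1)·(-9)] = 7/3
L_2(-1) = (3)·(2)/[(10)·(9)] = 1/15
Sum: (-26)·(-7/5) + (-17)·(7/3) + (-26)·(1/15) = -5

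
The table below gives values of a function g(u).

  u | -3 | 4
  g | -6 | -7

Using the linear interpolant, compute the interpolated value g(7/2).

-97/14

L_0(7/2) = (-1/2)/[(-7)] = 1/14
L_1(7/2) = (13/2)/[(7)] = 13/14
Sum: (-6)·(1/14) + (-7)·(13/14) = -97/14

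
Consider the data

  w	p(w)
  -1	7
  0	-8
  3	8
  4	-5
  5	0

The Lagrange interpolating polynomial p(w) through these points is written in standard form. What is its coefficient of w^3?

-79/12

Build the Lagrange basis polynomials:
L_0(w) = w(w - 3)(w - 4)(w - 5) / [120] = (1/120)w^4 - (1/10)w^3 + (47/120)w^2 - (1/2)w
L_1(w) = (w + 1)(w - 3)(w - 4)(w - 5) / [-60] = -(1/60)w^4 + (11/60)w^3 - (7/12)w^2 + (13/60)w + 1
L_2(w) = (w + 1)w(w - 4)(w - 5) / [24] = (1/24)w^4 - (1/3)w^3 + (11/24)w^2 + (5/6)w
L_3(w) = (w + 1)w(w - 3)(w - 5) / [-20] = -(1/20)w^4 + (7/20)w^3 - (7/20)w^2 - (3/4)w
L_4(w) = (w + 1)w(w - 3)(w - 4) / [60] = (1/60)w^4 - (1/10)w^3 + (1/12)w^2 + (1/5)w
p(w) = 7·L_0 + (-8)·L_1 + 8·L_2 + (-5)·L_3 + 0·L_4
Only the coefficient of w^3 is needed; take it from each L_i and combine:
7·(-1/10) + (-8)·(11/60) + 8·(-1/3) + (-5)·(7/20) + 0·(-1/10) = -79/12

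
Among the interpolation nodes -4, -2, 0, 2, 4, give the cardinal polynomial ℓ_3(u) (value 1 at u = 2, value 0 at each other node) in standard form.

ℓ_3(u) = (u + 4)(u + 2)u(u - 4) / [(6)·(4)·(2)·(-2)]
       = (u^4 + 2u^3 - 16u^2 - 32u) / (-96)

ℓ_3(u) = -(1/96)u^4 - (1/48)u^3 + (1/6)u^2 + (1/3)u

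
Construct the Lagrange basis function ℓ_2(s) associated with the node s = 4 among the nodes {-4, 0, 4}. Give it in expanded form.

ℓ_2(s) = (s + 4)s / [(8)·(4)]
       = (s^2 + 4s) / (32)

ℓ_2(s) = (1/32)s^2 + (1/8)s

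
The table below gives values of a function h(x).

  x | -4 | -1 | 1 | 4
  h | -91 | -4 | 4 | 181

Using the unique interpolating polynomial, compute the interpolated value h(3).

Using Newton's divided-difference form:
h[-4,-1] = (-4 - (-91)) / (-1 - (-4)) = 29
h[-1,1] = (4 - (-4)) / (1 - (-1)) = 4
h[1,4] = (181 - 4) / (4 - 1) = 59
h[-4,-1,1] = (4 - 29) / (1 - (-4)) = -5
h[-1,1,4] = (59 - 4) / (4 - (-1)) = 11
h[-4,-1,1,4] = (11 - (-5)) / (4 - (-4)) = 2
h(3) = -91 + 29·(7) + (-5)·(7)·(4) + 2·(7)·(4)·(2) = 84

84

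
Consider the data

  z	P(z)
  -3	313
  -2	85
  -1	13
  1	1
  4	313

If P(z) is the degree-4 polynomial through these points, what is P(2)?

Using Newton's divided-difference form:
P[-3,-2] = (85 - 313) / (-2 - (-3)) = -228
P[-2,-1] = (13 - 85) / (-1 - (-2)) = -72
P[-1,1] = (1 - 13) / (1 - (-1)) = -6
P[1,4] = (313 - 1) / (4 - 1) = 104
P[-3,-2,-1] = (-72 - (-228)) / (-1 - (-3)) = 78
P[-2,-1,1] = (-6 - (-72)) / (1 - (-2)) = 22
P[-1,1,4] = (104 - (-6)) / (4 - (-1)) = 22
P[-3,-2,-1,1] = (22 - 78) / (1 - (-3)) = -14
P[-2,-1,1,4] = (22 - 22) / (4 - (-2)) = 0
P[-3,-2,-1,1,4] = (0 - (-14)) / (4 - (-3)) = 2
P(2) = 313 + (-228)·(5) + 78·(5)·(4) + (-14)·(5)·(4)·(3) + 2·(5)·(4)·(3)·(1) = 13

13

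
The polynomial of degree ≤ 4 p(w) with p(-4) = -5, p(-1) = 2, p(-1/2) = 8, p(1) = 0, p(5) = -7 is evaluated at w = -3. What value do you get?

Evaluate each Lagrange basis at w = -3:
L_0(-3) = (-2)·(-5/2)·(-4)·(-8)/[(-3)·(-7/2)·(-5)·(-9)] = 64/189
L_1(-3) = (1)·(-5/2)·(-4)·(-8)/[(3)·(-1/2)·(-2)·(-6)] = 40/9
L_2(-3) = (1)·(-2)·(-4)·(-8)/[(7/2)·(1/2)·(-3/2)·(-11/2)] = -1024/231
L_3(-3) = (1)·(-2)·(-5/2)·(-8)/[(5)·(2)·(3/2)·(-4)] = 2/3
L_4(-3) = (1)·(-2)·(-5/2)·(-4)/[(9)·(6)·(11/2)·(4)] = -5/297
Sum: (-5)·(64/189) + 2·(40/9) + 8·(-1024/231) + 0 + (-7)·(-5/297) = -58523/2079

-58523/2079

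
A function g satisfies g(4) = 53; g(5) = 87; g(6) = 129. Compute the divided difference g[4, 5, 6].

4

g[4,5] = (87 - 53) / (5 - 4) = 34
g[5,6] = (129 - 87) / (6 - 5) = 42
g[4,5,6] = (42 - 34) / (6 - 4) = 4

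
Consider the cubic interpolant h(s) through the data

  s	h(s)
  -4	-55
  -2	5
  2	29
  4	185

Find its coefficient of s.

Build the Lagrange basis polynomials:
L_0(s) = (s + 2)(s - 2)(s - 4) / [-96] = -(1/96)s^3 + (1/24)s^2 + (1/24)s - 1/6
L_1(s) = (s + 4)(s - 2)(s - 4) / [48] = (1/48)s^3 - (1/24)s^2 - (1/3)s + 2/3
L_2(s) = (s + 4)(s + 2)(s - 4) / [-48] = -(1/48)s^3 - (1/24)s^2 + (1/3)s + 2/3
L_3(s) = (s + 4)(s + 2)(s - 2) / [96] = (1/96)s^3 + (1/24)s^2 - (1/24)s - 1/6
h(s) = (-55)·L_0 + 5·L_1 + 29·L_2 + 185·L_3
Only the coefficient of s is needed; take it from each L_i and combine:
(-55)·(1/24) + 5·(-1/3) + 29·(1/3) + 185·(-1/24) = -2

-2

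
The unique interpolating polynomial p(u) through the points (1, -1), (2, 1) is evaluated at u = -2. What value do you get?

-7

Evaluate each Lagrange basis at u = -2:
L_0(-2) = (-4)/[(-1)] = 4
L_1(-2) = (-3)/[(1)] = -3
Sum: (-1)·(4) + 1·(-3) = -7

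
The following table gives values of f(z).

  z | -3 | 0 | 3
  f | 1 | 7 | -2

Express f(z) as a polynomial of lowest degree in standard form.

f(z) = -(5/6)z^2 - (1/2)z + 7

L_0(z) = z(z - 3) / [18] = (1/18)z^2 - (1/6)z
L_1(z) = (z + 3)(z - 3) / [-9] = -(1/9)z^2 + 1
L_2(z) = (z + 3)z / [18] = (1/18)z^2 + (1/6)z
f(z) = 1·L_0 + 7·L_1 + (-2)·L_2
  1·L_0(z) = (1/18)z^2 - (1/6)z
  7·L_1(z) = -(7/9)z^2 + 7
  (-2)·L_2(z) = -(1/9)z^2 - (1/3)z
Adding term by term: -(5/6)z^2 - (1/2)z + 7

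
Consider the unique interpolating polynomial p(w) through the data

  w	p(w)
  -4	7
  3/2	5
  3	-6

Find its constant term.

Build the Lagrange basis polynomials:
L_0(w) = (w - 3/2)(w - 3) / [77/2] = (2/77)w^2 - (9/77)w + 9/77
L_1(w) = (w + 4)(w - 3) / [-33/4] = -(4/33)w^2 - (4/33)w + 16/11
L_2(w) = (w + 4)(w - 3/2) / [21/2] = (2/21)w^2 + (5/21)w - 4/7
p(w) = 7·L_0 + 5·L_1 + (-6)·L_2
Only the constant term is needed; take it from each L_i and combine:
7·(9/77) + 5·(16/11) + (-6)·(-4/7) = 887/77

887/77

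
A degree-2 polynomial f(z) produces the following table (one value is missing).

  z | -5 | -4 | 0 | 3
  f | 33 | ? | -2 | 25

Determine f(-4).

18

The 3 known values determine f uniquely (degree ≤ 2).
L_0(-4) = (-4)·(-7)/[(-5)·(-8)] = 7/10
L_1(-4) = (1)·(-7)/[(5)·(-3)] = 7/15
L_2(-4) = (1)·(-4)/[(8)·(3)] = -1/6
Sum: 33·(7/10) + (-2)·(7/15) + 25·(-1/6) = 18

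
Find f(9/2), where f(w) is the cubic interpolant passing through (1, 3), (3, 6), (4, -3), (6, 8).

-23/4

L_0(9/2) = (3/2)·(1/2)·(-3/2)/[(-2)·(-3)·(-5)] = 3/80
L_1(9/2) = (7/2)·(1/2)·(-3/2)/[(2)·(-1)·(-3)] = -7/16
L_2(9/2) = (7/2)·(3/2)·(-3/2)/[(3)·(1)·(-2)] = 21/16
L_3(9/2) = (7/2)·(3/2)·(1/2)/[(5)·(3)·(2)] = 7/80
Sum: 3·(3/80) + 6·(-7/16) + (-3)·(21/16) + 8·(7/80) = -23/4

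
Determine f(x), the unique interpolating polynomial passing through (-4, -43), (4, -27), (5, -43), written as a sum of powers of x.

L_0(x) = (x - 4)(x - 5) / [72] = (1/72)x^2 - (1/8)x + 5/18
L_1(x) = (x + 4)(x - 5) / [-8] = -(1/8)x^2 + (1/8)x + 5/2
L_2(x) = (x + 4)(x - 4) / [9] = (1/9)x^2 - 16/9
f(x) = (-43)·L_0 + (-27)·L_1 + (-43)·L_2
  (-43)·L_0(x) = -(43/72)x^2 + (43/8)x - 215/18
  (-27)·L_1(x) = (27/8)x^2 - (27/8)x - 135/2
  (-43)·L_2(x) = -(43/9)x^2 + 688/9
Adding term by term: -2x^2 + 2x - 3

f(x) = -2x^2 + 2x - 3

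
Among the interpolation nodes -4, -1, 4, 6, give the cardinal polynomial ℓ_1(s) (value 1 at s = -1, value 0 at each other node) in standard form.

ℓ_1(s) = (s + 4)(s - 4)(s - 6) / [(3)·(-5)·(-7)]
       = (s^3 - 6s^2 - 16s + 96) / (105)

ℓ_1(s) = (1/105)s^3 - (2/35)s^2 - (16/105)s + 32/35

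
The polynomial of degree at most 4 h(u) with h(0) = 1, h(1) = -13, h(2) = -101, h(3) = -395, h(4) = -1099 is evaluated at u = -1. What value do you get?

1

Using Newton's divided-difference form:
h[0,1] = (-13 - 1) / (1 - 0) = -14
h[1,2] = (-101 - (-13)) / (2 - 1) = -88
h[2,3] = (-395 - (-101)) / (3 - 2) = -294
h[3,4] = (-1099 - (-395)) / (4 - 3) = -704
h[0,1,2] = (-88 - (-14)) / (2 - 0) = -37
h[1,2,3] = (-294 - (-88)) / (3 - 1) = -103
h[2,3,4] = (-704 - (-294)) / (4 - 2) = -205
h[0,1,2,3] = (-103 - (-37)) / (3 - 0) = -22
h[1,2,3,4] = (-205 - (-103)) / (4 - 1) = -34
h[0,1,2,3,4] = (-34 - (-22)) / (4 - 0) = -3
h(-1) = 1 + (-14)·(-1) + (-37)·(-1)·(-2) + (-22)·(-1)·(-2)·(-3) + (-3)·(-1)·(-2)·(-3)·(-4) = 1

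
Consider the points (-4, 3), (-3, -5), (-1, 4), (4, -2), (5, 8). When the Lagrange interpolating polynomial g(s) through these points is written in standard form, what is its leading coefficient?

1609/15120

Build the Lagrange basis polynomials:
L_0(s) = (s + 3)(s + 1)(s - 4)(s - 5) / [216] = (1/216)s^4 - (5/216)s^3 - (13/216)s^2 + (53/216)s + 5/18
L_1(s) = (s + 4)(s + 1)(s - 4)(s - 5) / [-112] = -(1/112)s^4 + (1/28)s^3 + (3/16)s^2 - (4/7)s - 5/7
L_2(s) = (s + 4)(s + 3)(s - 4)(s - 5) / [180] = (1/180)s^4 - (1/90)s^3 - (31/180)s^2 + (8/45)s + 4/3
L_3(s) = (s + 4)(s + 3)(s + 1)(s - 5) / [-280] = -(1/280)s^4 - (3/280)s^3 + (3/40)s^2 + (83/280)s + 3/14
L_4(s) = (s + 4)(s + 3)(s + 1)(s - 4) / [432] = (1/432)s^4 + (1/108)s^3 - (13/432)s^2 - (4/27)s - 1/9
g(s) = 3·L_0 + (-5)·L_1 + 4·L_2 + (-2)·L_3 + 8·L_4
Only the coefficient of s^4 is needed; take it from each L_i and combine:
3·(1/216) + (-5)·(-1/112) + 4·(1/180) + (-2)·(-1/280) + 8·(1/432) = 1609/15120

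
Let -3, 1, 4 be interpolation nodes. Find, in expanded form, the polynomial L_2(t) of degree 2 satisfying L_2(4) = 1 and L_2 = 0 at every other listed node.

L_2(t) = (t + 3)(t - 1) / [(7)·(3)]
       = (t^2 + 2t - 3) / (21)

L_2(t) = (1/21)t^2 + (2/21)t - 1/7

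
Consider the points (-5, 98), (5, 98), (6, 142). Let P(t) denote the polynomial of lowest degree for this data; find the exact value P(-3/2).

7

Evaluate each Lagrange basis at t = -3/2:
L_0(-3/2) = (-13/2)·(-15/2)/[(-10)·(-11)] = 39/88
L_1(-3/2) = (7/2)·(-15/2)/[(10)·(-1)] = 21/8
L_2(-3/2) = (7/2)·(-13/2)/[(11)·(1)] = -91/44
Sum: 98·(39/88) + 98·(21/8) + 142·(-91/44) = 7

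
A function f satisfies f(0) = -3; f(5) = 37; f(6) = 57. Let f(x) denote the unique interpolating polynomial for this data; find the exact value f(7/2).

29/2

Evaluate each Lagrange basis at x = 7/2:
L_0(7/2) = (-3/2)·(-5/2)/[(-5)·(-6)] = 1/8
L_1(7/2) = (7/2)·(-5/2)/[(5)·(-1)] = 7/4
L_2(7/2) = (7/2)·(-3/2)/[(6)·(1)] = -7/8
Sum: (-3)·(1/8) + 37·(7/4) + 57·(-7/8) = 29/2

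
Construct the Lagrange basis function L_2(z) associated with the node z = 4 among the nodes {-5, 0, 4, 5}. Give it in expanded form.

L_2(z) = (z + 5)z(z - 5) / [(9)·(4)·(-1)]
       = (z^3 - 25z) / (-36)

L_2(z) = -(1/36)z^3 + (25/36)z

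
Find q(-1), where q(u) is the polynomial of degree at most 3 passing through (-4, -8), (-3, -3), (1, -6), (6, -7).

Evaluate each Lagrange basis at u = -1:
L_0(-1) = (2)·(-2)·(-7)/[(-1)·(-5)·(-10)] = -14/25
L_1(-1) = (3)·(-2)·(-7)/[(1)·(-4)·(-9)] = 7/6
L_2(-1) = (3)·(2)·(-7)/[(5)·(4)·(-5)] = 21/50
L_3(-1) = (3)·(2)·(-2)/[(10)·(9)·(5)] = -2/75
Sum: (-8)·(-14/25) + (-3)·(7/6) + (-6)·(21/50) + (-7)·(-2/75) = -203/150

-203/150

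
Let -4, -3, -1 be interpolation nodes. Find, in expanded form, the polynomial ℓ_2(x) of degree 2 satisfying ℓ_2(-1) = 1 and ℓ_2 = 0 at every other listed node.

ℓ_2(x) = (1/6)x^2 + (7/6)x + 2

ℓ_2(x) = (x + 4)(x + 3) / [(3)·(2)]
       = (x^2 + 7x + 12) / (6)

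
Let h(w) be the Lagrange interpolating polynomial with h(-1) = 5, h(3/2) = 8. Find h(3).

L_0(3) = (3/2)/[(-5/2)] = -3/5
L_1(3) = (4)/[(5/2)] = 8/5
Sum: 5·(-3/5) + 8·(8/5) = 49/5

49/5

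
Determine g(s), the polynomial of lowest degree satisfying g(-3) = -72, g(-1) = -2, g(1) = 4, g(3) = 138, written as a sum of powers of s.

L_0(s) = (s + 1)(s - 1)(s - 3) / [-48] = -(1/48)s^3 + (1/16)s^2 + (1/48)s - 1/16
L_1(s) = (s + 3)(s - 1)(s - 3) / [16] = (1/16)s^3 - (1/16)s^2 - (9/16)s + 9/16
L_2(s) = (s + 3)(s + 1)(s - 3) / [-16] = -(1/16)s^3 - (1/16)s^2 + (9/16)s + 9/16
L_3(s) = (s + 3)(s + 1)(s - 1) / [48] = (1/48)s^3 + (1/16)s^2 - (1/48)s - 1/16
g(s) = (-72)·L_0 + (-2)·L_1 + 4·L_2 + 138·L_3
  (-72)·L_0(s) = (3/2)s^3 - (9/2)s^2 - (3/2)s + 9/2
  (-2)·L_1(s) = -(1/8)s^3 + (1/8)s^2 + (9/8)s - 9/8
  4·L_2(s) = -(1/4)s^3 - (1/4)s^2 + (9/4)s + 9/4
  138·L_3(s) = (23/8)s^3 + (69/8)s^2 - (23/8)s - 69/8
Adding term by term: 4s^3 + 4s^2 - s - 3

g(s) = 4s^3 + 4s^2 - s - 3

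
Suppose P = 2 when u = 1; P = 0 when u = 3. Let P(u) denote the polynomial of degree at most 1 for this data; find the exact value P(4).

-1

L_0(4) = (1)/[(-2)] = -1/2
L_1(4) = (3)/[(2)] = 3/2
Sum: 2·(-1/2) + 0 = -1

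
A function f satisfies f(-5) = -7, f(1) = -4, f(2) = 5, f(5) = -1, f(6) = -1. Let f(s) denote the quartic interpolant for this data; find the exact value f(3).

2711/385

Evaluate each Lagrange basis at s = 3:
L_0(3) = (2)·(1)·(-2)·(-3)/[(-6)·(-7)·(-10)·(-11)] = 1/385
L_1(3) = (8)·(1)·(-2)·(-3)/[(6)·(-1)·(-4)·(-5)] = -2/5
L_2(3) = (8)·(2)·(-2)·(-3)/[(7)·(1)·(-3)·(-4)] = 8/7
L_3(3) = (8)·(2)·(1)·(-3)/[(10)·(4)·(3)·(-1)] = 2/5
L_4(3) = (8)·(2)·(1)·(-2)/[(11)·(5)·(4)·(1)] = -8/55
Sum: (-7)·(1/385) + (-4)·(-2/5) + 5·(8/7) + (-1)·(2/5) + (-1)·(-8/55) = 2711/385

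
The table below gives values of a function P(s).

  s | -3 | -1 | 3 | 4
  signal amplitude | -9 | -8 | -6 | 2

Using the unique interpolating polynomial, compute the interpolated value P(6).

36

Evaluate each Lagrange basis at s = 6:
L_0(6) = (7)·(3)·(2)/[(-2)·(-6)·(-7)] = -1/2
L_1(6) = (9)·(3)·(2)/[(2)·(-4)·(-5)] = 27/20
L_2(6) = (9)·(7)·(2)/[(6)·(4)·(-1)] = -21/4
L_3(6) = (9)·(7)·(3)/[(7)·(5)·(1)] = 27/5
Sum: (-9)·(-1/2) + (-8)·(27/20) + (-6)·(-21/4) + 2·(27/5) = 36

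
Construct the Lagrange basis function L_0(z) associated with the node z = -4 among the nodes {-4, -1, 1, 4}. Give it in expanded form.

L_0(z) = -(1/120)z^3 + (1/30)z^2 + (1/120)z - 1/30

L_0(z) = (z + 1)(z - 1)(z - 4) / [(-3)·(-5)·(-8)]
       = (z^3 - 4z^2 - z + 4) / (-120)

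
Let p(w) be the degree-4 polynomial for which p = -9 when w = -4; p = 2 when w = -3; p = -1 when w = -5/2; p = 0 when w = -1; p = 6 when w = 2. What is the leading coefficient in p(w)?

L_0(w) = (w + 3)(w + 5/2)(w + 1)(w - 2) / [27] = (1/27)w^4 + (1/6)w^3 - (37/54)w - 5/9
L_1(w) = (w + 4)(w + 5/2)(w + 1)(w - 2) / [-5] = -(1/5)w^4 - (11/10)w^3 - (3/10)w^2 + (23/5)w + 4
L_2(w) = (w + 4)(w + 3)(w + 1)(w - 2) / [81/16] = (16/81)w^4 + (32/27)w^3 + (16/27)w^2 - (416/81)w - 128/27
L_3(w) = (w + 4)(w + 3)(w + 5/2)(w - 2) / [-27] = -(1/27)w^4 - (5/18)w^3 - (7/18)w^2 + (29/27)w + 20/9
L_4(w) = (w + 4)(w + 3)(w + 5/2)(w + 1) / [405] = (1/405)w^4 + (7/270)w^3 + (13/135)w^2 + (119/810)w + 2/27
p(w) = (-9)·L_0 + 2·L_1 + (-1)·L_2 + 0·L_3 + 6·L_4
Only the coefficient of w^4 is needed; take it from each L_i and combine:
(-9)·(1/27) + 2·(-1/5) + (-1)·(16/81) + 0·(-1/27) + 6·(1/405) = -371/405

-371/405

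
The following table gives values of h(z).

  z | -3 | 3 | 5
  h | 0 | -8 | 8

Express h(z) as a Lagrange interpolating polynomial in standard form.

L_0(z) = (z - 3)(z - 5) / [48] = (1/48)z^2 - (1/6)z + 5/16
L_1(z) = (z + 3)(z - 5) / [-12] = -(1/12)z^2 + (1/6)z + 5/4
L_2(z) = (z + 3)(z - 3) / [16] = (1/16)z^2 - 9/16
h(z) = 0·L_0 + (-8)·L_1 + 8·L_2
  0·L_0(z) = 0
  (-8)·L_1(z) = (2/3)z^2 - (4/3)z - 10
  8·L_2(z) = (1/2)z^2 - 9/2
Adding term by term: (7/6)z^2 - (4/3)z - 29/2

h(z) = (7/6)z^2 - (4/3)z - 29/2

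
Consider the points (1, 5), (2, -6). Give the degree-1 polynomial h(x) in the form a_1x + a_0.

h(x) = -11x + 16

Build the Lagrange basis polynomials:
L_0(x) = (x - 2) / [-1] = -x + 2
L_1(x) = (x - 1) / [1] = x - 1
h(x) = 5·L_0 + (-6)·L_1
  5·L_0(x) = -5x + 10
  (-6)·L_1(x) = -6x + 6
Adding term by term: -11x + 16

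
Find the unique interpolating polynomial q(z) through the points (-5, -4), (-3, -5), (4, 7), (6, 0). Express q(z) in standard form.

Build the Lagrange basis polynomials:
L_0(z) = (z + 3)(z - 4)(z - 6) / [-198] = -(1/198)z^3 + (7/198)z^2 + (1/33)z - 4/11
L_1(z) = (z + 5)(z - 4)(z - 6) / [126] = (1/126)z^3 - (5/126)z^2 - (13/63)z + 20/21
L_2(z) = (z + 5)(z + 3)(z - 6) / [-126] = -(1/126)z^3 - (1/63)z^2 + (11/42)z + 5/7
L_3(z) = (z + 5)(z + 3)(z - 4) / [198] = (1/198)z^3 + (2/99)z^2 - (17/198)z - 10/33
q(z) = (-4)·L_0 + (-5)·L_1 + 7·L_2 + 0·L_3
  (-4)·L_0(z) = (2/99)z^3 - (14/99)z^2 - (4/33)z + 16/11
  (-5)·L_1(z) = -(5/126)z^3 + (25/126)z^2 + (65/63)z - 100/21
  7·L_2(z) = -(1/18)z^3 - (1/9)z^2 + (11/6)z + 5
  0·L_3(z) = 0
Adding term by term: -(52/693)z^3 - (25/462)z^2 + (3803/1386)z + 391/231

q(z) = -(52/693)z^3 - (25/462)z^2 + (3803/1386)z + 391/231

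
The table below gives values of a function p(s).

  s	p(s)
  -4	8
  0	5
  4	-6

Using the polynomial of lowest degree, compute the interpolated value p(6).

-29/2

Using Newton's divided-difference form:
p[-4,0] = (5 - 8) / (0 - (-4)) = -3/4
p[0,4] = (-6 - 5) / (4 - 0) = -11/4
p[-4,0,4] = (-11/4 - (-3/4)) / (4 - (-4)) = -1/4
p(6) = 8 + (-3/4)·(10) + (-1/4)·(10)·(6) = -29/2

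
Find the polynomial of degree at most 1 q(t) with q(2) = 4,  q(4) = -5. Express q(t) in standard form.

Build the Lagrange basis polynomials:
L_0(t) = (t - 4) / [-2] = -(1/2)t + 2
L_1(t) = (t - 2) / [2] = (1/2)t - 1
q(t) = 4·L_0 + (-5)·L_1
  4·L_0(t) = -2t + 8
  (-5)·L_1(t) = -(5/2)t + 5
Adding term by term: -(9/2)t + 13

q(t) = -(9/2)t + 13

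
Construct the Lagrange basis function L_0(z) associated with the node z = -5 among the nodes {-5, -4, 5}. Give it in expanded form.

L_0(z) = (z + 4)(z - 5) / [(-1)·(-10)]
       = (z^2 - z - 20) / (10)

L_0(z) = (1/10)z^2 - (1/10)z - 2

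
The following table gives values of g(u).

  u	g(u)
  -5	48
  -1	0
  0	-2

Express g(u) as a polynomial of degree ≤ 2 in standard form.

Newton's divided differences:
g[-5,-1] = (0 - 48) / (-1 - (-5)) = -12
g[-1,0] = (-2 - 0) / (0 - (-1)) = -2
g[-5,-1,0] = (-2 - (-12)) / (0 - (-5)) = 2
g(u) = 48 + (-12)·(u + 5) + 2·(u + 5)(u + 1)
Expanding: g(u) = 2u^2 - 2

g(u) = 2u^2 - 2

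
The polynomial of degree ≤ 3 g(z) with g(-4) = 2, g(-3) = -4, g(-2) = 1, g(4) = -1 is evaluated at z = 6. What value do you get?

L_0(6) = (9)·(8)·(2)/[(-1)·(-2)·(-8)] = -9
L_1(6) = (10)·(8)·(2)/[(1)·(-1)·(-7)] = 160/7
L_2(6) = (10)·(9)·(2)/[(2)·(1)·(-6)] = -15
L_3(6) = (10)·(9)·(8)/[(8)·(7)·(6)] = 15/7
Sum: 2·(-9) + (-4)·(160/7) + 1·(-15) + (-1)·(15/7) = -886/7

-886/7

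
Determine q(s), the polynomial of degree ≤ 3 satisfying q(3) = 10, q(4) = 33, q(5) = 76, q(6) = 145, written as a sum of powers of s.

q(s) = s^3 - 2s^2 + 1

Newton's divided differences:
q[3,4] = (33 - 10) / (4 - 3) = 23
q[4,5] = (76 - 33) / (5 - 4) = 43
q[5,6] = (145 - 76) / (6 - 5) = 69
q[3,4,5] = (43 - 23) / (5 - 3) = 10
q[4,5,6] = (69 - 43) / (6 - 4) = 13
q[3,4,5,6] = (13 - 10) / (6 - 3) = 1
q(s) = 10 + 23·(s - 3) + 10·(s - 3)(s - 4) + 1·(s - 3)(s - 4)(s - 5)
Expanding: q(s) = s^3 - 2s^2 + 1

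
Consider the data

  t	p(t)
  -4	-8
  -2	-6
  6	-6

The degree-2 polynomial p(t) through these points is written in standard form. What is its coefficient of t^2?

The leading coefficient equals the top divided difference p[-4,-2,6].
p[-4,-2] = (-6 - (-8)) / (-2 - (-4)) = 1
p[-2,6] = (-6 - (-6)) / (6 - (-2)) = 0
p[-4,-2,6] = (0 - 1) / (6 - (-4)) = -1/10

-1/10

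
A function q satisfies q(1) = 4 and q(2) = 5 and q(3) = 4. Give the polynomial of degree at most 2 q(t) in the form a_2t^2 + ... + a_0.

L_0(t) = (t - 2)(t - 3) / [2] = (1/2)t^2 - (5/2)t + 3
L_1(t) = (t - 1)(t - 3) / [-1] = -t^2 + 4t - 3
L_2(t) = (t - 1)(t - 2) / [2] = (1/2)t^2 - (3/2)t + 1
q(t) = 4·L_0 + 5·L_1 + 4·L_2
  4·L_0(t) = 2t^2 - 10t + 12
  5·L_1(t) = -5t^2 + 20t - 15
  4·L_2(t) = 2t^2 - 6t + 4
Adding term by term: -t^2 + 4t + 1

q(t) = -t^2 + 4t + 1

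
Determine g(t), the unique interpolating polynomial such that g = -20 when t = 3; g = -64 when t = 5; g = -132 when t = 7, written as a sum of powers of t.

g(t) = -3t^2 + 2t + 1

Newton's divided differences:
g[3,5] = (-64 - (-20)) / (5 - 3) = -22
g[5,7] = (-132 - (-64)) / (7 - 5) = -34
g[3,5,7] = (-34 - (-22)) / (7 - 3) = -3
g(t) = -20 + (-22)·(t - 3) + (-3)·(t - 3)(t - 5)
Expanding: g(t) = -3t^2 + 2t + 1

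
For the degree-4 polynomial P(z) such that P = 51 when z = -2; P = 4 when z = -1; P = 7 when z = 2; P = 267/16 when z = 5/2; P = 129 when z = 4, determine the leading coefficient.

1

The leading coefficient equals the top divided difference P[-2,-1,2,5/2,4].
P[-2,-1] = (4 - 51) / (-1 - (-2)) = -47
P[-1,2] = (7 - 4) / (2 - (-1)) = 1
P[2,5/2] = (267/16 - 7) / (5/2 - 2) = 155/8
P[5/2,4] = (129 - 267/16) / (4 - 5/2) = 599/8
P[-2,-1,2] = (1 - (-47)) / (2 - (-2)) = 12
P[-1,2,5/2] = (155/8 - 1) / (5/2 - (-1)) = 21/4
P[2,5/2,4] = (599/8 - 155/8) / (4 - 2) = 111/4
P[-2,-1,2,5/2] = (21/4 - 12) / (5/2 - (-2)) = -3/2
P[-1,2,5/2,4] = (111/4 - 21/4) / (4 - (-1)) = 9/2
P[-2,-1,2,5/2,4] = (9/2 - (-3/2)) / (4 - (-2)) = 1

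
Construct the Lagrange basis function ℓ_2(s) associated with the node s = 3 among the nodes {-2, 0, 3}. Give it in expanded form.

ℓ_2(s) = (s + 2)s / [(5)·(3)]
       = (s^2 + 2s) / (15)

ℓ_2(s) = (1/15)s^2 + (2/15)s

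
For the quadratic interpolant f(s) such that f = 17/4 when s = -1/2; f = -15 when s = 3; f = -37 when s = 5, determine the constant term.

Build the Lagrange basis polynomials:
L_0(s) = (s - 3)(s - 5) / [77/4] = (4/77)s^2 - (32/77)s + 60/77
L_1(s) = (s + 1/2)(s - 5) / [-7] = -(1/7)s^2 + (9/14)s + 5/14
L_2(s) = (s + 1/2)(s - 3) / [11] = (1/11)s^2 - (5/22)s - 3/22
f(s) = (17/4)·L_0 + (-15)·L_1 + (-37)·L_2
Only the constant term is needed; take it from each L_i and combine:
(17/4)·(60/77) + (-15)·(5/14) + (-37)·(-3/22) = 3

3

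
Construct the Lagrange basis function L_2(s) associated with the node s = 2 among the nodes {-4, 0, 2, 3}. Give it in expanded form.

L_2(s) = -(1/12)s^3 - (1/12)s^2 + s

L_2(s) = (s + 4)s(s - 3) / [(6)·(2)·(-1)]
       = (s^3 + s^2 - 12s) / (-12)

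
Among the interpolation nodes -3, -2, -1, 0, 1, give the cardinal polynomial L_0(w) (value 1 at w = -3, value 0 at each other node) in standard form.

L_0(w) = (w + 2)(w + 1)w(w - 1) / [(-1)·(-2)·(-3)·(-4)]
       = (w^4 + 2w^3 - w^2 - 2w) / (24)

L_0(w) = (1/24)w^4 + (1/12)w^3 - (1/24)w^2 - (1/12)w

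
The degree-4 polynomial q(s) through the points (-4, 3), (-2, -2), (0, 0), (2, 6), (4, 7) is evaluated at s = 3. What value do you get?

507/64

Using Newton's divided-difference form:
q[-4,-2] = (-2 - 3) / (-2 - (-4)) = -5/2
q[-2,0] = (0 - (-2)) / (0 - (-2)) = 1
q[0,2] = (6 - 0) / (2 - 0) = 3
q[2,4] = (7 - 6) / (4 - 2) = 1/2
q[-4,-2,0] = (1 - (-5/2)) / (0 - (-4)) = 7/8
q[-2,0,2] = (3 - 1) / (2 - (-2)) = 1/2
q[0,2,4] = (1/2 - 3) / (4 - 0) = -5/8
q[-4,-2,0,2] = (1/2 - 7/8) / (2 - (-4)) = -1/16
q[-2,0,2,4] = (-5/8 - 1/2) / (4 - (-2)) = -3/16
q[-4,-2,0,2,4] = (-3/16 - (-1/16)) / (4 - (-4)) = -1/64
q(3) = 3 + (-5/2)·(7) + (7/8)·(7)·(5) + (-1/16)·(7)·(5)·(3) + (-1/64)·(7)·(5)·(3)·(1) = 507/64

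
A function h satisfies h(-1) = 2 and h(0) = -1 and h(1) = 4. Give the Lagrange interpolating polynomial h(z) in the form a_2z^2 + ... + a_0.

Build the Lagrange basis polynomials:
L_0(z) = z(z - 1) / [2] = (1/2)z^2 - (1/2)z
L_1(z) = (z + 1)(z - 1) / [-1] = -z^2 + 1
L_2(z) = (z + 1)z / [2] = (1/2)z^2 + (1/2)z
h(z) = 2·L_0 + (-1)·L_1 + 4·L_2
  2·L_0(z) = z^2 - z
  (-1)·L_1(z) = z^2 - 1
  4·L_2(z) = 2z^2 + 2z
Adding term by term: 4z^2 + z - 1

h(z) = 4z^2 + z - 1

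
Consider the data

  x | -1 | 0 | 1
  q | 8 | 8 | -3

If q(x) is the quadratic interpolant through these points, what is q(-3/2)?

Evaluate each Lagrange basis at x = -3/2:
L_0(-3/2) = (-3/2)·(-5/2)/[(-1)·(-2)] = 15/8
L_1(-3/2) = (-1/2)·(-5/2)/[(1)·(-1)] = -5/4
L_2(-3/2) = (-1/2)·(-3/2)/[(2)·(1)] = 3/8
Sum: 8·(15/8) + 8·(-5/4) + (-3)·(3/8) = 31/8

31/8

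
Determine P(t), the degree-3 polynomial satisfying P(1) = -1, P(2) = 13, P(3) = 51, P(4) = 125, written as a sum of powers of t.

Build the Lagrange basis polynomials:
L_0(t) = (t - 2)(t - 3)(t - 4) / [-6] = -(1/6)t^3 + (3/2)t^2 - (13/3)t + 4
L_1(t) = (t - 1)(t - 3)(t - 4) / [2] = (1/2)t^3 - 4t^2 + (19/2)t - 6
L_2(t) = (t - 1)(t - 2)(t - 4) / [-2] = -(1/2)t^3 + (7/2)t^2 - 7t + 4
L_3(t) = (t - 1)(t - 2)(t - 3) / [6] = (1/6)t^3 - t^2 + (11/6)t - 1
P(t) = (-1)·L_0 + 13·L_1 + 51·L_2 + 125·L_3
  (-1)·L_0(t) = (1/6)t^3 - (3/2)t^2 + (13/3)t - 4
  13·L_1(t) = (13/2)t^3 - 52t^2 + (247/2)t - 78
  51·L_2(t) = -(51/2)t^3 + (357/2)t^2 - 357t + 204
  125·L_3(t) = (125/6)t^3 - 125t^2 + (1375/6)t - 125
Adding term by term: 2t^3 - 3

P(t) = 2t^3 - 3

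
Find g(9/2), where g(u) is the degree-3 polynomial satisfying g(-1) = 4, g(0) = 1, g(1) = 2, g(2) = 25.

L_0(9/2) = (9/2)·(7/2)·(5/2)/[(-1)·(-2)·(-3)] = -105/16
L_1(9/2) = (11/2)·(7/2)·(5/2)/[(1)·(-1)·(-2)] = 385/16
L_2(9/2) = (11/2)·(9/2)·(5/2)/[(2)·(1)·(-1)] = -495/16
L_3(9/2) = (11/2)·(9/2)·(7/2)/[(3)·(2)·(1)] = 231/16
Sum: 4·(-105/16) + 1·(385/16) + 2·(-495/16) + 25·(231/16) = 2375/8

2375/8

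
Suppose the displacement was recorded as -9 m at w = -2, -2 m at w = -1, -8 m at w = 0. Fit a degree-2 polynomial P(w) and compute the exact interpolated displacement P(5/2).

L_0(5/2) = (7/2)·(5/2)/[(-1)·(-2)] = 35/8
L_1(5/2) = (9/2)·(5/2)/[(1)·(-1)] = -45/4
L_2(5/2) = (9/2)·(7/2)/[(2)·(1)] = 63/8
Sum: (-9)·(35/8) + (-2)·(-45/4) + (-8)·(63/8) = -639/8

-639/8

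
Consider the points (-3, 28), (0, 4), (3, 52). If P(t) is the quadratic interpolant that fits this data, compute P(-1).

4

L_0(-1) = (-1)·(-4)/[(-3)·(-6)] = 2/9
L_1(-1) = (2)·(-4)/[(3)·(-3)] = 8/9
L_2(-1) = (2)·(-1)/[(6)·(3)] = -1/9
Sum: 28·(2/9) + 4·(8/9) + 52·(-1/9) = 4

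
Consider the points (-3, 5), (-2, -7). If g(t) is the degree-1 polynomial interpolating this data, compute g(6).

Evaluate each Lagrange basis at t = 6:
L_0(6) = (8)/[(-1)] = -8
L_1(6) = (9)/[(1)] = 9
Sum: 5·(-8) + (-7)·(9) = -103

-103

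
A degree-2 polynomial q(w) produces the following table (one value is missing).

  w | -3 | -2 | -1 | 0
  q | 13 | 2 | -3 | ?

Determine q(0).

-2

The 3 known values determine q uniquely (degree ≤ 2).
Evaluate each Lagrange basis at w = 0:
L_0(0) = (2)·(1)/[(-1)·(-2)] = 1
L_1(0) = (3)·(1)/[(1)·(-1)] = -3
L_2(0) = (3)·(2)/[(2)·(1)] = 3
Sum: 13·(1) + 2·(-3) + (-3)·(3) = -2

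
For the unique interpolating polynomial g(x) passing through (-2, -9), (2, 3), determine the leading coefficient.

3

The leading coefficient equals the top divided difference g[-2,2].
g[-2,2] = (3 - (-9)) / (2 - (-2)) = 3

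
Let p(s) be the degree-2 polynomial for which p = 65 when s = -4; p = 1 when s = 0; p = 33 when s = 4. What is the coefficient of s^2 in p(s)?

L_0(s) = s(s - 4) / [32] = (1/32)s^2 - (1/8)s
L_1(s) = (s + 4)(s - 4) / [-16] = -(1/16)s^2 + 1
L_2(s) = (s + 4)s / [32] = (1/32)s^2 + (1/8)s
p(s) = 65·L_0 + 1·L_1 + 33·L_2
Only the coefficient of s^2 is needed; take it from each L_i and combine:
65·(1/32) + 1·(-1/16) + 33·(1/32) = 3

3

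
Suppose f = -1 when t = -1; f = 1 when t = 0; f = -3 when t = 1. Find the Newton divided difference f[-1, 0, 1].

-3

f[-1,0] = (1 - (-1)) / (0 - (-1)) = 2
f[0,1] = (-3 - 1) / (1 - 0) = -4
f[-1,0,1] = (-4 - 2) / (1 - (-1)) = -3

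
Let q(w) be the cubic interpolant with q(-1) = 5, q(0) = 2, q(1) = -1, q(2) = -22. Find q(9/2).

Using Newton's divided-difference form:
q[-1,0] = (2 - 5) / (0 - (-1)) = -3
q[0,1] = (-1 - 2) / (1 - 0) = -3
q[1,2] = (-22 - (-1)) / (2 - 1) = -21
q[-1,0,1] = (-3 - (-3)) / (1 - (-1)) = 0
q[0,1,2] = (-21 - (-3)) / (2 - 0) = -9
q[-1,0,1,2] = (-9 - 0) / (2 - (-1)) = -3
q(9/2) = 5 + (-3)·(11/2) + 0·(11/2)·(9/2) + (-3)·(11/2)·(9/2)·(7/2) = -2171/8

-2171/8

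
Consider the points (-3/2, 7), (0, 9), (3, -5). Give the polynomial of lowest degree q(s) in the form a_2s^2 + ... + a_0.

Newton's divided differences:
q[-3/2,0] = (9 - 7) / (0 - (-3/2)) = 4/3
q[0,3] = (-5 - 9) / (3 - 0) = -14/3
q[-3/2,0,3] = (-14/3 - 4/3) / (3 - (-3/2)) = -4/3
q(s) = 7 + (4/3)·(s + 3/2) + (-4/3)·(s + 3/2)s
Expanding: q(s) = -(4/3)s^2 - (2/3)s + 9

q(s) = -(4/3)s^2 - (2/3)s + 9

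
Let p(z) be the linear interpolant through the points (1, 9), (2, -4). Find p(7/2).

-47/2

Evaluate each Lagrange basis at z = 7/2:
L_0(7/2) = (3/2)/[(-1)] = -3/2
L_1(7/2) = (5/2)/[(1)] = 5/2
Sum: 9·(-3/2) + (-4)·(5/2) = -47/2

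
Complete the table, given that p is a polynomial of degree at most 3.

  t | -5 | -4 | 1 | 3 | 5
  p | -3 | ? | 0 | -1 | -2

-23/16

The 4 known values determine p uniquely (degree ≤ 3).
Evaluate each Lagrange basis at t = -4:
L_0(-4) = (-5)·(-7)·(-9)/[(-6)·(-8)·(-10)] = 21/32
L_1(-4) = (1)·(-7)·(-9)/[(6)·(-2)·(-4)] = 21/16
L_2(-4) = (1)·(-5)·(-9)/[(8)·(2)·(-2)] = -45/32
L_3(-4) = (1)·(-5)·(-7)/[(10)·(4)·(2)] = 7/16
Sum: (-3)·(21/32) + 0 + (-1)·(-45/32) + (-2)·(7/16) = -23/16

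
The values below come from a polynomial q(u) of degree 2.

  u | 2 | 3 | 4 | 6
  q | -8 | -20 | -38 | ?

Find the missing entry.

The 3 known values determine q uniquely (degree ≤ 2).
L_0(6) = (3)·(2)/[(-1)·(-2)] = 3
L_1(6) = (4)·(2)/[(1)·(-1)] = -8
L_2(6) = (4)·(3)/[(2)·(1)] = 6
Sum: (-8)·(3) + (-20)·(-8) + (-38)·(6) = -92

-92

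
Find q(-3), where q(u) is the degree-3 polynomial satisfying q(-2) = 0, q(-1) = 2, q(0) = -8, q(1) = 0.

-44

Evaluate each Lagrange basis at u = -3:
L_0(-3) = (-2)·(-3)·(-4)/[(-1)·(-2)·(-3)] = 4
L_1(-3) = (-1)·(-3)·(-4)/[(1)·(-1)·(-2)] = -6
L_2(-3) = (-1)·(-2)·(-4)/[(2)·(1)·(-1)] = 4
L_3(-3) = (-1)·(-2)·(-3)/[(3)·(2)·(1)] = -1
Sum: 0 + 2·(-6) + (-8)·(4) + 0 = -44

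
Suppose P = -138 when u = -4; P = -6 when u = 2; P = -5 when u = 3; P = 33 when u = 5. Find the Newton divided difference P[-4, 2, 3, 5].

1

P[-4,2] = (-6 - (-138)) / (2 - (-4)) = 22
P[2,3] = (-5 - (-6)) / (3 - 2) = 1
P[3,5] = (33 - (-5)) / (5 - 3) = 19
P[-4,2,3] = (1 - 22) / (3 - (-4)) = -3
P[2,3,5] = (19 - 1) / (5 - 2) = 6
P[-4,2,3,5] = (6 - (-3)) / (5 - (-4)) = 1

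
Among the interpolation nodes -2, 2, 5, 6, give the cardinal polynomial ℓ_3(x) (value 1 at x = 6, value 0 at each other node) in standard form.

ℓ_3(x) = (x + 2)(x - 2)(x - 5) / [(8)·(4)·(1)]
       = (x^3 - 5x^2 - 4x + 20) / (32)

ℓ_3(x) = (1/32)x^3 - (5/32)x^2 - (1/8)x + 5/8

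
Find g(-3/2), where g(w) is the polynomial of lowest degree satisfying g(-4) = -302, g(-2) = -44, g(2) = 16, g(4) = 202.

Using Newton's divided-difference form:
g[-4,-2] = (-44 - (-302)) / (-2 - (-4)) = 129
g[-2,2] = (16 - (-44)) / (2 - (-2)) = 15
g[2,4] = (202 - 16) / (4 - 2) = 93
g[-4,-2,2] = (15 - 129) / (2 - (-4)) = -19
g[-2,2,4] = (93 - 15) / (4 - (-2)) = 13
g[-4,-2,2,4] = (13 - (-19)) / (4 - (-4)) = 4
g(-3/2) = -302 + 129·(5/2) + (-19)·(5/2)·(1/2) + 4·(5/2)·(1/2)·(-7/2) = -83/4

-83/4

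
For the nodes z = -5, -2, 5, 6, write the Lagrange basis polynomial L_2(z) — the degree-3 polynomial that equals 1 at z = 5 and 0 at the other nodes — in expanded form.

L_2(z) = -(1/70)z^3 - (1/70)z^2 + (16/35)z + 6/7

L_2(z) = (z + 5)(z + 2)(z - 6) / [(10)·(7)·(-1)]
       = (z^3 + z^2 - 32z - 60) / (-70)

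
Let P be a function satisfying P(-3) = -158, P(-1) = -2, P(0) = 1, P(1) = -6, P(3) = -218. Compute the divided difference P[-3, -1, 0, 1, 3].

P[-3,-1] = (-2 - (-158)) / (-1 - (-3)) = 78
P[-1,0] = (1 - (-2)) / (0 - (-1)) = 3
P[0,1] = (-6 - 1) / (1 - 0) = -7
P[1,3] = (-218 - (-6)) / (3 - 1) = -106
P[-3,-1,0] = (3 - 78) / (0 - (-3)) = -25
P[-1,0,1] = (-7 - 3) / (1 - (-1)) = -5
P[0,1,3] = (-106 - (-7)) / (3 - 0) = -33
P[-3,-1,0,1] = (-5 - (-25)) / (1 - (-3)) = 5
P[-1,0,1,3] = (-33 - (-5)) / (3 - (-1)) = -7
P[-3,-1,0,1,3] = (-7 - 5) / (3 - (-3)) = -2

-2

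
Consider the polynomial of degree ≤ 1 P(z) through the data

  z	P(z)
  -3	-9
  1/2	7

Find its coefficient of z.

Build the Lagrange basis polynomials:
L_0(z) = (z - 1/2) / [-7/2] = -(2/7)z + 1/7
L_1(z) = (z + 3) / [7/2] = (2/7)z + 6/7
P(z) = (-9)·L_0 + 7·L_1
Only the coefficient of z is needed; take it from each L_i and combine:
(-9)·(-2/7) + 7·(2/7) = 32/7

32/7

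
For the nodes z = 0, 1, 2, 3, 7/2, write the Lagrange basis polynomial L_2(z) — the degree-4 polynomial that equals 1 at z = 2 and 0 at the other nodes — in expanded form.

L_2(z) = (1/3)z^4 - (5/2)z^3 + (17/3)z^2 - (7/2)z

L_2(z) = z(z - 1)(z - 3)(z - 7/2) / [(2)·(1)·(-1)·(-3/2)]
       = (z^4 - (15/2)z^3 + 17z^2 - (21/2)z) / (3)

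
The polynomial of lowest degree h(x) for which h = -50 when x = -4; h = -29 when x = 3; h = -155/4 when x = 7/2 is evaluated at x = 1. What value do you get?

-5

Evaluate each Lagrange basis at x = 1:
L_0(1) = (-2)·(-5/2)/[(-7)·(-15/2)] = 2/21
L_1(1) = (5)·(-5/2)/[(7)·(-1/2)] = 25/7
L_2(1) = (5)·(-2)/[(15/2)·(1/2)] = -8/3
Sum: (-50)·(2/21) + (-29)·(25/7) + (-155/4)·(-8/3) = -5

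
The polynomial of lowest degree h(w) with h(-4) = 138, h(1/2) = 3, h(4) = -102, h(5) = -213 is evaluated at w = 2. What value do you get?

-6

L_0(2) = (3/2)·(-2)·(-3)/[(-9/2)·(-8)·(-9)] = -1/36
L_1(2) = (6)·(-2)·(-3)/[(9/2)·(-7/2)·(-9/2)] = 32/63
L_2(2) = (6)·(3/2)·(-3)/[(8)·(7/2)·(-1)] = 27/28
L_3(2) = (6)·(3/2)·(-2)/[(9)·(9/2)·(1)] = -4/9
Sum: 138·(-1/36) + 3·(32/63) + (-102)·(27/28) + (-213)·(-4/9) = -6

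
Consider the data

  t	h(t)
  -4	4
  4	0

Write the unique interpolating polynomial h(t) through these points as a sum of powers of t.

h(t) = -(1/2)t + 2

Build the Lagrange basis polynomials:
L_0(t) = (t - 4) / [-8] = -(1/8)t + 1/2
L_1(t) = (t + 4) / [8] = (1/8)t + 1/2
h(t) = 4·L_0 + 0·L_1
  4·L_0(t) = -(1/2)t + 2
  0·L_1(t) = 0
Adding term by term: -(1/2)t + 2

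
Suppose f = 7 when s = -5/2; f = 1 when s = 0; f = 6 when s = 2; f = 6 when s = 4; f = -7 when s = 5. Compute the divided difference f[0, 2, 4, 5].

-89/120

f[0,2] = (6 - 1) / (2 - 0) = 5/2
f[2,4] = (6 - 6) / (4 - 2) = 0
f[4,5] = (-7 - 6) / (5 - 4) = -13
f[0,2,4] = (0 - 5/2) / (4 - 0) = -5/8
f[2,4,5] = (-13 - 0) / (5 - 2) = -13/3
f[0,2,4,5] = (-13/3 - (-5/8)) / (5 - 0) = -89/120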